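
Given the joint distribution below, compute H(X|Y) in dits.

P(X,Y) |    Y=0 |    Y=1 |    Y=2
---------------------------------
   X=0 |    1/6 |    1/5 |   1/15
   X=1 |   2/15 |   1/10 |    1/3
0.2507 dits

Using the chain rule: H(X|Y) = H(X,Y) - H(Y)

First, compute H(X,Y) = 0.7236 dits

Marginal P(Y) = (3/10, 3/10, 2/5)
H(Y) = 0.4729 dits

H(X|Y) = H(X,Y) - H(Y) = 0.7236 - 0.4729 = 0.2507 dits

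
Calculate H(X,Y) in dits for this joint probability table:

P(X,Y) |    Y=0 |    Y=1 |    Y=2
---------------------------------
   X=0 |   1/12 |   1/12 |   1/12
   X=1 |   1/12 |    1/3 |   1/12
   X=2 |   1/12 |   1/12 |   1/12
0.8785 dits

Joint entropy is H(X,Y) = -Σ_{x,y} p(x,y) log p(x,y).

Summing over all non-zero entries:
H(X,Y) = -[1/12·log_10(1/12) + 1/12·log_10(1/12) + 1/12·log_10(1/12) + 1/12·log_10(1/12) + 1/3·log_10(1/3) + 1/12·log_10(1/12) + 1/12·log_10(1/12) + 1/12·log_10(1/12) + 1/12·log_10(1/12)]
H(X,Y) = 0.8785 dits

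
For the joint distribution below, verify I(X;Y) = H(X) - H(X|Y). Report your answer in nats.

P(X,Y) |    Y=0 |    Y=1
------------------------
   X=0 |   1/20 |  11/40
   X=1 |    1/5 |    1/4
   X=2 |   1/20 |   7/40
I(X;Y) = 0.0430 nats

Mutual information has multiple equivalent forms:
- I(X;Y) = H(X) - H(X|Y)
- I(X;Y) = H(Y) - H(Y|X)
- I(X;Y) = H(X) + H(Y) - H(X,Y)

Computing all quantities:
H(X) = 1.0602, H(Y) = 0.6109, H(X,Y) = 1.6281
H(X|Y) = 1.0172, H(Y|X) = 0.5678

Verification:
H(X) - H(X|Y) = 1.0602 - 1.0172 = 0.0430
H(Y) - H(Y|X) = 0.6109 - 0.5678 = 0.0430
H(X) + H(Y) - H(X,Y) = 1.0602 + 0.6109 - 1.6281 = 0.0430

All forms give I(X;Y) = 0.0430 nats. ✓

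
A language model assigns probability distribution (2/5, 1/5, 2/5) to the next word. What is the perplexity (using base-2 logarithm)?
2.8717

Perplexity is 2^H (or exp(H) for natural log).

First, H = -Σ p log p = 1.5219 bits
Perplexity = 2^1.5219 = 2.8717

Interpretation: The model's uncertainty is equivalent to choosing uniformly among 2.9 options.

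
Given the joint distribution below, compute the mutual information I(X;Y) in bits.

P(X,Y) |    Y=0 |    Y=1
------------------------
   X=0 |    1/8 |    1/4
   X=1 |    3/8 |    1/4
0.0488 bits

Mutual information: I(X;Y) = H(X) + H(Y) - H(X,Y)

Marginals:
P(X) = (3/8, 5/8), H(X) = 0.9544 bits
P(Y) = (1/2, 1/2), H(Y) = 1.0000 bits

Joint entropy: H(X,Y) = 1.9056 bits

I(X;Y) = 0.9544 + 1.0000 - 1.9056 = 0.0488 bits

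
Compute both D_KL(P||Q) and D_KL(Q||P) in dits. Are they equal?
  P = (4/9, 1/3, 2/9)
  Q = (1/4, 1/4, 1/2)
D_KL(P||Q) = 0.0744, D_KL(Q||P) = 0.0824

KL divergence is not symmetric: D_KL(P||Q) ≠ D_KL(Q||P) in general.

D_KL(P||Q) = 0.0744 dits
D_KL(Q||P) = 0.0824 dits

No, they are not equal!

This asymmetry is why KL divergence is not a true distance metric.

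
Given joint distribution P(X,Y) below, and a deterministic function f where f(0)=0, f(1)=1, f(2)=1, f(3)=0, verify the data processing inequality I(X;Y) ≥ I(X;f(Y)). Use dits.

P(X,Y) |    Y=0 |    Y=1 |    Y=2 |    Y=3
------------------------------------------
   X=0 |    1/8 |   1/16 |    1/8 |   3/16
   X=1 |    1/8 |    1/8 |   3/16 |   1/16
I(X;Y) = 0.0215, I(X;f(Y)) = 0.0137, inequality holds: 0.0215 ≥ 0.0137

Data Processing Inequality: For any Markov chain X → Y → Z, we have I(X;Y) ≥ I(X;Z).

Here Z = f(Y) is a deterministic function of Y, forming X → Y → Z.

Original I(X;Y) = 0.0215 dits

After applying f:
P(X,Z) where Z=f(Y):
- P(X,Z=0) = P(X,Y=0) + P(X,Y=3)
- P(X,Z=1) = P(X,Y=1) + P(X,Y=2)

I(X;Z) = I(X;f(Y)) = 0.0137 dits

Verification: 0.0215 ≥ 0.0137 ✓

Information cannot be created by processing; the function f can only lose information about X.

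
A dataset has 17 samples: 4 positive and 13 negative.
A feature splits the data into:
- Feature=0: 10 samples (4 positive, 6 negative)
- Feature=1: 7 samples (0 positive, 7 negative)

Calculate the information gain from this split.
0.2160 bits

Information Gain = H(Y) - H(Y|Feature)

Before split:
P(positive) = 4/17 = 0.2353
H(Y) = 0.7871 bits

After split:
Feature=0: H = 0.9710 bits (weight = 10/17)
Feature=1: H = 0.0000 bits (weight = 7/17)
H(Y|Feature) = (10/17)×0.9710 + (7/17)×0.0000 = 0.5711 bits

Information Gain = 0.7871 - 0.5711 = 0.2160 bits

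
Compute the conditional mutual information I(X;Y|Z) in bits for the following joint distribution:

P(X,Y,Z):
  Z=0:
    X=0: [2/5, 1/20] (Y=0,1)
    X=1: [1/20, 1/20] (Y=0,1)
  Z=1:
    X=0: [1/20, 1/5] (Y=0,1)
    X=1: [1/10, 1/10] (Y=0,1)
0.0825 bits

Conditional mutual information: I(X;Y|Z) = H(X|Z) + H(Y|Z) - H(X,Y|Z)

H(Z) = 0.9928
H(X,Z) = 1.8150 → H(X|Z) = 0.8222
H(Y,Z) = 1.7822 → H(Y|Z) = 0.7895
H(X,Y,Z) = 2.5219 → H(X,Y|Z) = 1.5292

I(X;Y|Z) = 0.8222 + 0.7895 - 1.5292 = 0.0825 bits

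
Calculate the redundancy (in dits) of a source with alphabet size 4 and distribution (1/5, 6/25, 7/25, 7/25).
0.0039 dits

Redundancy measures how far a source is from maximum entropy:
R = H_max - H(X)

Maximum entropy for 4 symbols: H_max = log_10(4) = 0.6021 dits
Actual entropy: H(X) = 0.5981 dits
Redundancy: R = 0.6021 - 0.5981 = 0.0039 dits

This redundancy represents potential for compression: the source could be compressed by 0.0039 dits per symbol.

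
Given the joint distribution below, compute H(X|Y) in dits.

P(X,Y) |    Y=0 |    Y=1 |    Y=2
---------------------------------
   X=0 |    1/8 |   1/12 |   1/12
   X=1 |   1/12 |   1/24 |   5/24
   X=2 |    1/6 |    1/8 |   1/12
0.4446 dits

Using the chain rule: H(X|Y) = H(X,Y) - H(Y)

First, compute H(X,Y) = 0.9146 dits

Marginal P(Y) = (3/8, 1/4, 3/8)
H(Y) = 0.4700 dits

H(X|Y) = H(X,Y) - H(Y) = 0.9146 - 0.4700 = 0.4446 dits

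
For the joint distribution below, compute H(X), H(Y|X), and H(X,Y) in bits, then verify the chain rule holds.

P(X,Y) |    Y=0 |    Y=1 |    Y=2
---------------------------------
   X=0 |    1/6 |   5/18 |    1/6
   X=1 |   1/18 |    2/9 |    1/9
H(X,Y) = 2.4411, H(X) = 0.9641, H(Y|X) = 1.4770 (all in bits)

Chain rule: H(X,Y) = H(X) + H(Y|X)

Left side — joint entropy directly:
H(X,Y) = -Σ p(x,y) log p(x,y) = 2.4411 bits

Right side — compute H(Y|X) from the conditional distributions:
P(X) = (11/18, 7/18), so H(X) = 0.9641 bits
H(Y|X) = Σ_x P(X=x) · H(Y|X=x):
  P(Y|X=0) = (3/11, 5/11, 3/11), H(Y|X=0) = 1.5395, weight P(X=0) = 11/18
  P(Y|X=1) = (1/7, 4/7, 2/7), H(Y|X=1) = 1.3788, weight P(X=1) = 7/18
H(Y|X) = 1.4770 bits

H(X) + H(Y|X) = 0.9641 + 1.4770 = 2.4411 bits

Both sides equal 2.4411 bits. ✓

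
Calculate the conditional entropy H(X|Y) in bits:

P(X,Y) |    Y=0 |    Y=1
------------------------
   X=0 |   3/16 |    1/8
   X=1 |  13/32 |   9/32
0.8960 bits

Using the chain rule: H(X|Y) = H(X,Y) - H(Y)

First, compute H(X,Y) = 1.8705 bits

Marginal P(Y) = (19/32, 13/32)
H(Y) = 0.9745 bits

H(X|Y) = H(X,Y) - H(Y) = 1.8705 - 0.9745 = 0.8960 bits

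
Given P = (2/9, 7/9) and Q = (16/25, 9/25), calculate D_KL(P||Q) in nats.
0.3641 nats

KL divergence: D_KL(P||Q) = Σ p(x) log(p(x)/q(x))

Computing term by term:
  x=0: 2/9 × log_e[(2/9)/(16/25)] = 2/9 × -1.0578 = -0.2351
  x=1: 7/9 × log_e[(7/9)/(9/25)] = 7/9 × 0.7703 = 0.5992

D_KL(P||Q) = 0.3641 nats

Note: KL divergence is always non-negative and equals 0 iff P = Q.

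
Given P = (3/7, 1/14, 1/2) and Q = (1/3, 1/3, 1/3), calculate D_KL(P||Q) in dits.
0.0870 dits

KL divergence: D_KL(P||Q) = Σ p(x) log(p(x)/q(x))

Computing term by term:
  x=0: 3/7 × log_10[(3/7)/(1/3)] = 3/7 × 0.1091 = 0.0468
  x=1: 1/14 × log_10[(1/14)/(1/3)] = 1/14 × -0.6690 = -0.0478
  x=2: 1/2 × log_10[(1/2)/(1/3)] = 1/2 × 0.1761 = 0.0880

D_KL(P||Q) = 0.0870 dits

Note: KL divergence is always non-negative and equals 0 iff P = Q.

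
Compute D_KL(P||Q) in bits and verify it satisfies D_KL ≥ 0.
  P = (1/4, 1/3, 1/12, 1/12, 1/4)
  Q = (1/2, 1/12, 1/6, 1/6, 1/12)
0.6462 bits

KL divergence satisfies the Gibbs inequality: D_KL(P||Q) ≥ 0 for all distributions P, Q.

D_KL(P||Q) = Σ p(x) log(p(x)/q(x))
Term by term:
  x=0: 1/4 × log_2[(1/4)/(1/2)] = -0.2500
  x=1: 1/3 × log_2[(1/3)/(1/12)] = 0.6667
  x=2: 1/12 × log_2[(1/12)/(1/6)] = -0.0833
  x=3: 1/12 × log_2[(1/12)/(1/6)] = -0.0833
  x=4: 1/4 × log_2[(1/4)/(1/12)] = 0.3962
D_KL(P||Q) = 0.6462 bits

D_KL(P||Q) = 0.6462 ≥ 0 ✓

This non-negativity is a fundamental property: relative entropy cannot be negative because it measures how different Q is from P.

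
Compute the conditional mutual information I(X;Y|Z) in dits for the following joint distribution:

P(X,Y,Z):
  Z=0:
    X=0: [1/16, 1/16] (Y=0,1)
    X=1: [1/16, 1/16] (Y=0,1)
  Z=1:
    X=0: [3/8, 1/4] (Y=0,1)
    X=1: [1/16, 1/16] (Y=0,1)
0.0009 dits

Conditional mutual information: I(X;Y|Z) = H(X|Z) + H(Y|Z) - H(X,Y|Z)

H(Z) = 0.2442
H(X,Z) = 0.4662 → H(X|Z) = 0.2220
H(Y,Z) = 0.5407 → H(Y|Z) = 0.2965
H(X,Y,Z) = 0.7618 → H(X,Y|Z) = 0.5176

I(X;Y|Z) = 0.2220 + 0.2965 - 0.5176 = 0.0009 dits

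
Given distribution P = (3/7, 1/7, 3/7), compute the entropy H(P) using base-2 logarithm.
1.4488 bits

Shannon entropy is H(X) = -Σ p(x) log p(x).

For P = (3/7, 1/7, 3/7):
H = -3/7 × log_2(3/7) -1/7 × log_2(1/7) -3/7 × log_2(3/7)
H = 1.4488 bits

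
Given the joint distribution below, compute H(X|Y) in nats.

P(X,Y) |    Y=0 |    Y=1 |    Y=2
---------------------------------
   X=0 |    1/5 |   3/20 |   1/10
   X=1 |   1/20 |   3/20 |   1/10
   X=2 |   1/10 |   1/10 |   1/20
1.0311 nats

Using the chain rule: H(X|Y) = H(X,Y) - H(Y)

First, compute H(X,Y) = 2.1116 nats

Marginal P(Y) = (7/20, 2/5, 1/4)
H(Y) = 1.0805 nats

H(X|Y) = H(X,Y) - H(Y) = 2.1116 - 1.0805 = 1.0311 nats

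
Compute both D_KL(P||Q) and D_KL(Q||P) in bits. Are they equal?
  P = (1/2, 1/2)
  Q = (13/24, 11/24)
D_KL(P||Q) = 0.0050, D_KL(Q||P) = 0.0050

KL divergence is not symmetric: D_KL(P||Q) ≠ D_KL(Q||P) in general.

D_KL(P||Q) = 0.0050 bits
D_KL(Q||P) = 0.0050 bits

In this case they happen to be equal (to 4 decimal places).

This asymmetry is why KL divergence is not a true distance metric.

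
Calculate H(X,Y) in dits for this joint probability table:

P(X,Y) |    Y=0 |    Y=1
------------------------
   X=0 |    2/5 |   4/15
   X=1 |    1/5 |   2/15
0.5687 dits

Joint entropy is H(X,Y) = -Σ_{x,y} p(x,y) log p(x,y).

Summing over all non-zero entries:
H(X,Y) = -[2/5·log_10(2/5) + 4/15·log_10(4/15) + 1/5·log_10(1/5) + 2/15·log_10(2/15)]
H(X,Y) = 0.5687 dits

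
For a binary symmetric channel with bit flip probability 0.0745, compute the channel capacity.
0.6175 bits

For a binary symmetric channel (BSC) with error probability p:
Capacity C = 1 - H(p) bits per symbol

where H(p) = -p log₂(p) - (1-p) log₂(1-p) is the binary entropy function.

H(0.0745) = 0.3825 bits
C = 1 - 0.3825 = 0.6175 bits per symbol

This means we can reliably transmit up to 0.6175 bits of information per channel use.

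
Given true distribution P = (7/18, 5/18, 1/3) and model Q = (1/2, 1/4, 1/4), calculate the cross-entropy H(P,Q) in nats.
1.1167 nats

Cross-entropy: H(P,Q) = -Σ p(x) log q(x)

Alternatively: H(P,Q) = H(P) + D_KL(P||Q)
H(P) = 1.0893 nats
D_KL(P||Q) = 0.0274 nats

H(P,Q) = 1.0893 + 0.0274 = 1.1167 nats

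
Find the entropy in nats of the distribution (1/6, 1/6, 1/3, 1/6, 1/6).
1.5607 nats

Shannon entropy is H(X) = -Σ p(x) log p(x).

For P = (1/6, 1/6, 1/3, 1/6, 1/6):
H = -1/6 × log_e(1/6) -1/6 × log_e(1/6) -1/3 × log_e(1/3) -1/6 × log_e(1/6) -1/6 × log_e(1/6)
H = 1.5607 nats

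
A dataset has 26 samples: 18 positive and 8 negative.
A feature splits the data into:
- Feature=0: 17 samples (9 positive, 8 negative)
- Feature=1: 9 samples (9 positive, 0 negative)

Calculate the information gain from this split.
0.2383 bits

Information Gain = H(Y) - H(Y|Feature)

Before split:
P(positive) = 18/26 = 0.6923
H(Y) = 0.8905 bits

After split:
Feature=0: H = 0.9975 bits (weight = 17/26)
Feature=1: H = 0.0000 bits (weight = 9/26)
H(Y|Feature) = (17/26)×0.9975 + (9/26)×0.0000 = 0.6522 bits

Information Gain = 0.8905 - 0.6522 = 0.2383 bits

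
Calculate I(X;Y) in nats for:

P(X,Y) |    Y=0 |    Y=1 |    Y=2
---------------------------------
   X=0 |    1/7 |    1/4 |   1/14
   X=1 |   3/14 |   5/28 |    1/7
0.0228 nats

Mutual information: I(X;Y) = H(X) + H(Y) - H(X,Y)

Marginals:
P(X) = (13/28, 15/28), H(X) = 0.6906 nats
P(Y) = (5/14, 3/7, 3/14), H(Y) = 1.0609 nats

Joint entropy: H(X,Y) = 1.7288 nats

I(X;Y) = 0.6906 + 1.0609 - 1.7288 = 0.0228 nats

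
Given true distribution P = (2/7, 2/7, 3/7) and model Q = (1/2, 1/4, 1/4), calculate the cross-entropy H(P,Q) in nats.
1.1883 nats

Cross-entropy: H(P,Q) = -Σ p(x) log q(x)

Alternatively: H(P,Q) = H(P) + D_KL(P||Q)
H(P) = 1.0790 nats
D_KL(P||Q) = 0.1093 nats

H(P,Q) = 1.0790 + 0.1093 = 1.1883 nats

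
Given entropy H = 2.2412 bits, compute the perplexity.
4.7279

Perplexity is 2^H (or exp(H) for natural log).

H = 2.2412 bits
Perplexity = 2^2.2412 = 4.7279

Interpretation: The model's uncertainty is equivalent to choosing uniformly among 4.7 options.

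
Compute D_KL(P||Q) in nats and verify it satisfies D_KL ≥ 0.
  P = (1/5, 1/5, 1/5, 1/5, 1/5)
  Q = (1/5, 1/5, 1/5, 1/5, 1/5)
0.0000 nats

KL divergence satisfies the Gibbs inequality: D_KL(P||Q) ≥ 0 for all distributions P, Q.

D_KL(P||Q) = Σ p(x) log(p(x)/q(x))
Term by term:
  x=0: 1/5 × log_e[(1/5)/(1/5)] = 0.0000
  x=1: 1/5 × log_e[(1/5)/(1/5)] = 0.0000
  x=2: 1/5 × log_e[(1/5)/(1/5)] = 0.0000
  x=3: 1/5 × log_e[(1/5)/(1/5)] = 0.0000
  x=4: 1/5 × log_e[(1/5)/(1/5)] = 0.0000
D_KL(P||Q) = 0.0000 nats

D_KL(P||Q) = 0.0000 ≥ 0 ✓

This non-negativity is a fundamental property: relative entropy cannot be negative because it measures how different Q is from P.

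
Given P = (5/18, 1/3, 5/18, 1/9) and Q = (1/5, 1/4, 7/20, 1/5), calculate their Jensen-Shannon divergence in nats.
0.0147 nats

Jensen-Shannon divergence is:
JSD(P||Q) = 0.5 × D_KL(P||M) + 0.5 × D_KL(Q||M)
where M = 0.5 × (P + Q) is the mixture distribution.

M = 0.5 × (5/18, 1/3, 5/18, 1/9) + 0.5 × (1/5, 1/4, 7/20, 1/5) = (0.238889, 7/24, 0.313889, 0.155556)

D_KL(P||M) = 0.0151 nats
D_KL(Q||M) = 0.0143 nats

JSD(P||Q) = 0.5 × 0.0151 + 0.5 × 0.0143 = 0.0147 nats

Unlike KL divergence, JSD is symmetric and bounded: 0 ≤ JSD ≤ log(2).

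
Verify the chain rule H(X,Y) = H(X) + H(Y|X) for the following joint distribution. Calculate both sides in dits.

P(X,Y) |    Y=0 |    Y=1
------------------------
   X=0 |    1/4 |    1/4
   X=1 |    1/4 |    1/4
H(X,Y) = 0.6021, H(X) = 0.3010, H(Y|X) = 0.3010 (all in dits)

Chain rule: H(X,Y) = H(X) + H(Y|X)

Left side — joint entropy directly:
H(X,Y) = -Σ p(x,y) log p(x,y) = 0.6021 dits

Right side — compute H(Y|X) from the conditional distributions:
P(X) = (1/2, 1/2), so H(X) = 0.3010 dits
H(Y|X) = Σ_x P(X=x) · H(Y|X=x):
  P(Y|X=0) = (1/2, 1/2), H(Y|X=0) = 0.3010, weight P(X=0) = 1/2
  P(Y|X=1) = (1/2, 1/2), H(Y|X=1) = 0.3010, weight P(X=1) = 1/2
H(Y|X) = 0.3010 dits

H(X) + H(Y|X) = 0.3010 + 0.3010 = 0.6021 dits

Both sides equal 0.6021 dits. ✓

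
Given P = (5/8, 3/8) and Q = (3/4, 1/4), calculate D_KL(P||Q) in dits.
0.0165 dits

KL divergence: D_KL(P||Q) = Σ p(x) log(p(x)/q(x))

Computing term by term:
  x=0: 5/8 × log_10[(5/8)/(3/4)] = 5/8 × -0.0792 = -0.0495
  x=1: 3/8 × log_10[(3/8)/(1/4)] = 3/8 × 0.1761 = 0.0660

D_KL(P||Q) = 0.0165 dits

Note: KL divergence is always non-negative and equals 0 iff P = Q.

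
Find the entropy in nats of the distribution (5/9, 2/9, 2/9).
0.9950 nats

Shannon entropy is H(X) = -Σ p(x) log p(x).

For P = (5/9, 2/9, 2/9):
H = -5/9 × log_e(5/9) -2/9 × log_e(2/9) -2/9 × log_e(2/9)
H = 0.9950 nats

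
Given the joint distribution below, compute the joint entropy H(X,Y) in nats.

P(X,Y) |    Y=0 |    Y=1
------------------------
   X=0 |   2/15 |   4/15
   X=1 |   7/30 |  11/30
1.3286 nats

Joint entropy is H(X,Y) = -Σ_{x,y} p(x,y) log p(x,y).

Summing over all non-zero entries:
H(X,Y) = -[2/15·log_e(2/15) + 4/15·log_e(4/15) + 7/30·log_e(7/30) + 11/30·log_e(11/30)]
H(X,Y) = 1.3286 nats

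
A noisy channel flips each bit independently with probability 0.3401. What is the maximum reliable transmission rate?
0.0751 bits

For a binary symmetric channel (BSC) with error probability p:
Capacity C = 1 - H(p) bits per symbol

where H(p) = -p log₂(p) - (1-p) log₂(1-p) is the binary entropy function.

H(0.3401) = 0.9249 bits
C = 1 - 0.9249 = 0.0751 bits per symbol

This means we can reliably transmit up to 0.0751 bits of information per channel use.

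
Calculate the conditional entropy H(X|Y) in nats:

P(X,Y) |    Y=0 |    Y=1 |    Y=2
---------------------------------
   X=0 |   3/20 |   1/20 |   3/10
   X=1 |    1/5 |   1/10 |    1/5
0.6710 nats

Using the chain rule: H(X|Y) = H(X,Y) - H(Y)

First, compute H(X,Y) = 1.6696 nats

Marginal P(Y) = (7/20, 3/20, 1/2)
H(Y) = 0.9986 nats

H(X|Y) = H(X,Y) - H(Y) = 1.6696 - 0.9986 = 0.6710 nats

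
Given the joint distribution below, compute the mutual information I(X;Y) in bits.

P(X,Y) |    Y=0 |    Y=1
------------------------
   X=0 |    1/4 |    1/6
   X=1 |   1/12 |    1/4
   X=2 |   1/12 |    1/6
0.0753 bits

Mutual information: I(X;Y) = H(X) + H(Y) - H(X,Y)

Marginals:
P(X) = (5/12, 1/3, 1/4), H(X) = 1.5546 bits
P(Y) = (5/12, 7/12), H(Y) = 0.9799 bits

Joint entropy: H(X,Y) = 2.4591 bits

I(X;Y) = 1.5546 + 0.9799 - 2.4591 = 0.0753 bits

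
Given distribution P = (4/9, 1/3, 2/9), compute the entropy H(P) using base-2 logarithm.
1.5305 bits

Shannon entropy is H(X) = -Σ p(x) log p(x).

For P = (4/9, 1/3, 2/9):
H = -4/9 × log_2(4/9) -1/3 × log_2(1/3) -2/9 × log_2(2/9)
H = 1.5305 bits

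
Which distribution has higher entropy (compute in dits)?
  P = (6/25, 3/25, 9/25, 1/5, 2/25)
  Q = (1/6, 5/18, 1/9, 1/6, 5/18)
Q

Computing entropies in dits:
H(P) = 0.6465
H(Q) = 0.6745

Distribution Q has higher entropy.

Intuition: The distribution closer to uniform (more spread out) has higher entropy.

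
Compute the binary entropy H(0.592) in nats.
0.6761 nats

The binary entropy function is:
H(p) = -p log(p) - (1-p) log(1-p)

H(0.592) = -0.592 × log_e(0.592) - 0.408 × log_e(0.408)
H(0.592) = 0.6761 nats

Note: Binary entropy is maximized at p=0.5 (H=1 bit) and minimized at p=0 or p=1 (H=0).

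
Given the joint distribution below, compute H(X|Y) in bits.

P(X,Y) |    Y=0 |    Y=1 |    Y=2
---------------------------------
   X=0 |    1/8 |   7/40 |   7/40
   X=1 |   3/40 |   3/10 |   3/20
0.9655 bits

Using the chain rule: H(X|Y) = H(X,Y) - H(Y)

First, compute H(X,Y) = 2.4670 bits

Marginal P(Y) = (1/5, 19/40, 13/40)
H(Y) = 1.5015 bits

H(X|Y) = H(X,Y) - H(Y) = 2.4670 - 1.5015 = 0.9655 bits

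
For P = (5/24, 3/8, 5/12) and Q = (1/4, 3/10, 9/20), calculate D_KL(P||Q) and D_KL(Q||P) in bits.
D_KL(P||Q) = 0.0197, D_KL(Q||P) = 0.0191

KL divergence is not symmetric: D_KL(P||Q) ≠ D_KL(Q||P) in general.

D_KL(P||Q) = 0.0197 bits
D_KL(Q||P) = 0.0191 bits

No, they are not equal!

This asymmetry is why KL divergence is not a true distance metric.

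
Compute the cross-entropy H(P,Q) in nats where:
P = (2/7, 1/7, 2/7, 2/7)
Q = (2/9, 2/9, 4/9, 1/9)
1.5041 nats

Cross-entropy: H(P,Q) = -Σ p(x) log q(x)

Alternatively: H(P,Q) = H(P) + D_KL(P||Q)
H(P) = 1.3518 nats
D_KL(P||Q) = 0.1523 nats

H(P,Q) = 1.3518 + 0.1523 = 1.5041 nats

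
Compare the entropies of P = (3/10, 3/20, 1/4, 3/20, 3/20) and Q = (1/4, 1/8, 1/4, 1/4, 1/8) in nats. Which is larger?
P

Computing entropies in nats:
H(P) = 1.5615
H(Q) = 1.5596

Distribution P has higher entropy.

Intuition: The distribution closer to uniform (more spread out) has higher entropy.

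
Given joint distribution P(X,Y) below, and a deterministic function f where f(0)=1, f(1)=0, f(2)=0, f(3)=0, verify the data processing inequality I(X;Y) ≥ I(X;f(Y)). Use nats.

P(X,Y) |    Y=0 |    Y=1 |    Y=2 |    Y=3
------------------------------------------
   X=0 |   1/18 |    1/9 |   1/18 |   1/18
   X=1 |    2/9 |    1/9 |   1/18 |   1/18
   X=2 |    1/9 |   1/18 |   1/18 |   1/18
I(X;Y) = 0.0411, I(X;f(Y)) = 0.0342, inequality holds: 0.0411 ≥ 0.0342

Data Processing Inequality: For any Markov chain X → Y → Z, we have I(X;Y) ≥ I(X;Z).

Here Z = f(Y) is a deterministic function of Y, forming X → Y → Z.

Original I(X;Y) = 0.0411 nats

After applying f:
P(X,Z) where Z=f(Y):
- P(X,Z=0) = P(X,Y=1) + P(X,Y=2) + P(X,Y=3)
- P(X,Z=1) = P(X,Y=0)

I(X;Z) = I(X;f(Y)) = 0.0342 nats

Verification: 0.0411 ≥ 0.0342 ✓

Information cannot be created by processing; the function f can only lose information about X.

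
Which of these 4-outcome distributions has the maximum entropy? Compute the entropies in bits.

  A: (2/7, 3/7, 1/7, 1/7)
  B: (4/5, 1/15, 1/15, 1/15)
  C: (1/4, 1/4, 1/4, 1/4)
C

For a discrete distribution over n outcomes, entropy is maximized by the uniform distribution.

Computing entropies:
H(A) = 1.8424 bits
H(B) = 1.0389 bits
H(C) = 2.0000 bits

The uniform distribution (where all probabilities equal 1/4) achieves the maximum entropy of log_2(4) = 2.0000 bits.

Distribution C has the highest entropy.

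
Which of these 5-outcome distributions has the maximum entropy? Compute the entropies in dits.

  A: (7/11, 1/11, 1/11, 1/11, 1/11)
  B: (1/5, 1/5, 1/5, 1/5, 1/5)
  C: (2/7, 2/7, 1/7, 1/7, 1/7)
B

For a discrete distribution over n outcomes, entropy is maximized by the uniform distribution.

Computing entropies:
H(A) = 0.5036 dits
H(B) = 0.6990 dits
H(C) = 0.6731 dits

The uniform distribution (where all probabilities equal 1/5) achieves the maximum entropy of log_10(5) = 0.6990 dits.

Distribution B has the highest entropy.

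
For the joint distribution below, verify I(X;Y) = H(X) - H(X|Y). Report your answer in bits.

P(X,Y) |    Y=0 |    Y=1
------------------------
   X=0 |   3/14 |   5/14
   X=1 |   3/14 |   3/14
I(X;Y) = 0.0113 bits

Mutual information has multiple equivalent forms:
- I(X;Y) = H(X) - H(X|Y)
- I(X;Y) = H(Y) - H(Y|X)
- I(X;Y) = H(X) + H(Y) - H(X,Y)

Computing all quantities:
H(X) = 0.9852, H(Y) = 0.9852, H(X,Y) = 1.9592
H(X|Y) = 0.9740, H(Y|X) = 0.9740

Verification:
H(X) - H(X|Y) = 0.9852 - 0.9740 = 0.0113
H(Y) - H(Y|X) = 0.9852 - 0.9740 = 0.0113
H(X) + H(Y) - H(X,Y) = 0.9852 + 0.9852 - 1.9592 = 0.0113

All forms give I(X;Y) = 0.0113 bits. ✓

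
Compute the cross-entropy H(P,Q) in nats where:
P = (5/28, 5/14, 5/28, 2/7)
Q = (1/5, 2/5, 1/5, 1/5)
1.3619 nats

Cross-entropy: H(P,Q) = -Σ p(x) log q(x)

Alternatively: H(P,Q) = H(P) + D_KL(P||Q)
H(P) = 1.3409 nats
D_KL(P||Q) = 0.0210 nats

H(P,Q) = 1.3409 + 0.0210 = 1.3619 nats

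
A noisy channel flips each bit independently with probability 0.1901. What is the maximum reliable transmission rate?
0.2983 bits

For a binary symmetric channel (BSC) with error probability p:
Capacity C = 1 - H(p) bits per symbol

where H(p) = -p log₂(p) - (1-p) log₂(1-p) is the binary entropy function.

H(0.1901) = 0.7017 bits
C = 1 - 0.7017 = 0.2983 bits per symbol

This means we can reliably transmit up to 0.2983 bits of information per channel use.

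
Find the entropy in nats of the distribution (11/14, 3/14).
0.5196 nats

Shannon entropy is H(X) = -Σ p(x) log p(x).

For P = (11/14, 3/14):
H = -11/14 × log_e(11/14) -3/14 × log_e(3/14)
H = 0.5196 nats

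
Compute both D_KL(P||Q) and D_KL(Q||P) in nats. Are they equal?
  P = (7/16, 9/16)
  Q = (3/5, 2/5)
D_KL(P||Q) = 0.0536, D_KL(Q||P) = 0.0531

KL divergence is not symmetric: D_KL(P||Q) ≠ D_KL(Q||P) in general.

D_KL(P||Q) = 0.0536 nats
D_KL(Q||P) = 0.0531 nats

No, they are not equal!

This asymmetry is why KL divergence is not a true distance metric.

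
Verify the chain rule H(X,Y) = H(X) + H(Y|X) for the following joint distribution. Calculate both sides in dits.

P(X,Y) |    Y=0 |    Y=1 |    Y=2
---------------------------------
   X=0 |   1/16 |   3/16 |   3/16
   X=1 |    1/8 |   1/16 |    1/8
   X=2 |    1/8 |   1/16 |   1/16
H(X,Y) = 0.9123, H(X) = 0.4654, H(Y|X) = 0.4469 (all in dits)

Chain rule: H(X,Y) = H(X) + H(Y|X)

Left side — joint entropy directly:
H(X,Y) = -Σ p(x,y) log p(x,y) = 0.9123 dits

Right side — compute H(Y|X) from the conditional distributions:
P(X) = (7/16, 5/16, 1/4), so H(X) = 0.4654 dits
H(Y|X) = Σ_x P(X=x) · H(Y|X=x):
  P(Y|X=0) = (1/7, 3/7, 3/7), H(Y|X=0) = 0.4361, weight P(X=0) = 7/16
  P(Y|X=1) = (2/5, 1/5, 2/5), H(Y|X=1) = 0.4581, weight P(X=1) = 5/16
  P(Y|X=2) = (1/2, 1/4, 1/4), H(Y|X=2) = 0.4515, weight P(X=2) = 1/4
H(Y|X) = 0.4469 dits

H(X) + H(Y|X) = 0.4654 + 0.4469 = 0.9123 dits

Both sides equal 0.9123 dits. ✓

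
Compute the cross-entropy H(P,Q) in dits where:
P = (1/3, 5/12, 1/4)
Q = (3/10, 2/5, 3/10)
0.4708 dits

Cross-entropy: H(P,Q) = -Σ p(x) log q(x)

Alternatively: H(P,Q) = H(P) + D_KL(P||Q)
H(P) = 0.4680 dits
D_KL(P||Q) = 0.0028 dits

H(P,Q) = 0.4680 + 0.0028 = 0.4708 dits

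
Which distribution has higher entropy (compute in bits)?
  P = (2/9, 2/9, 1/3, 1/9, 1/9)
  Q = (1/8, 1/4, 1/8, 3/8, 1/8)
P

Computing entropies in bits:
H(P) = 2.1972
H(Q) = 2.1556

Distribution P has higher entropy.

Intuition: The distribution closer to uniform (more spread out) has higher entropy.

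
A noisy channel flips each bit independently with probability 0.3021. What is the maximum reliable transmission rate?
0.1162 bits

For a binary symmetric channel (BSC) with error probability p:
Capacity C = 1 - H(p) bits per symbol

where H(p) = -p log₂(p) - (1-p) log₂(1-p) is the binary entropy function.

H(0.3021) = 0.8838 bits
C = 1 - 0.8838 = 0.1162 bits per symbol

This means we can reliably transmit up to 0.1162 bits of information per channel use.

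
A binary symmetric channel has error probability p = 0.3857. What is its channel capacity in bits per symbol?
0.0380 bits

For a binary symmetric channel (BSC) with error probability p:
Capacity C = 1 - H(p) bits per symbol

where H(p) = -p log₂(p) - (1-p) log₂(1-p) is the binary entropy function.

H(0.3857) = 0.9620 bits
C = 1 - 0.9620 = 0.0380 bits per symbol

This means we can reliably transmit up to 0.0380 bits of information per channel use.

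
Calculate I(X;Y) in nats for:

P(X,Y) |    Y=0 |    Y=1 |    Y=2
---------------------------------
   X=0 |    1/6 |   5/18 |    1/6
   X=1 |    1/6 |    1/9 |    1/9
0.0176 nats

Mutual information: I(X;Y) = H(X) + H(Y) - H(X,Y)

Marginals:
P(X) = (11/18, 7/18), H(X) = 0.6682 nats
P(Y) = (1/3, 7/18, 5/18), H(Y) = 1.0893 nats

Joint entropy: H(X,Y) = 1.7400 nats

I(X;Y) = 0.6682 + 1.0893 - 1.7400 = 0.0176 nats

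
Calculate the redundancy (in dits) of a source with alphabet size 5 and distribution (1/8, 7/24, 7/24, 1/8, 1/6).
0.0314 dits

Redundancy measures how far a source is from maximum entropy:
R = H_max - H(X)

Maximum entropy for 5 symbols: H_max = log_10(5) = 0.6990 dits
Actual entropy: H(X) = 0.6676 dits
Redundancy: R = 0.6990 - 0.6676 = 0.0314 dits

This redundancy represents potential for compression: the source could be compressed by 0.0314 dits per symbol.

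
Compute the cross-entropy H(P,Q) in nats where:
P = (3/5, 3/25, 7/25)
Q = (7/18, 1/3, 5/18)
1.0572 nats

Cross-entropy: H(P,Q) = -Σ p(x) log q(x)

Alternatively: H(P,Q) = H(P) + D_KL(P||Q)
H(P) = 0.9174 nats
D_KL(P||Q) = 0.1398 nats

H(P,Q) = 0.9174 + 0.1398 = 1.0572 nats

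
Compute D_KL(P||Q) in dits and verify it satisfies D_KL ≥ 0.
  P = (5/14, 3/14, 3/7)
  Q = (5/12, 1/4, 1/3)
0.0085 dits

KL divergence satisfies the Gibbs inequality: D_KL(P||Q) ≥ 0 for all distributions P, Q.

D_KL(P||Q) = Σ p(x) log(p(x)/q(x))
Term by term:
  x=0: 5/14 × log_10[(5/14)/(5/12)] = -0.0239
  x=1: 3/14 × log_10[(3/14)/(1/4)] = -0.0143
  x=2: 3/7 × log_10[(3/7)/(1/3)] = 0.0468
D_KL(P||Q) = 0.0085 dits

D_KL(P||Q) = 0.0085 ≥ 0 ✓

This non-negativity is a fundamental property: relative entropy cannot be negative because it measures how different Q is from P.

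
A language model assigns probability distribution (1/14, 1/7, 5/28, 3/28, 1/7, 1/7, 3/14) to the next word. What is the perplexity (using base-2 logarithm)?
6.6826

Perplexity is 2^H (or exp(H) for natural log).

First, H = -Σ p log p = 2.7404 bits
Perplexity = 2^2.7404 = 6.6826

Interpretation: The model's uncertainty is equivalent to choosing uniformly among 6.7 options.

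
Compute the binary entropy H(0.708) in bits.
0.8713 bits

The binary entropy function is:
H(p) = -p log(p) - (1-p) log(1-p)

H(0.708) = -0.708 × log_2(0.708) - 0.292 × log_2(0.292)
H(0.708) = 0.8713 bits

Note: Binary entropy is maximized at p=0.5 (H=1 bit) and minimized at p=0 or p=1 (H=0).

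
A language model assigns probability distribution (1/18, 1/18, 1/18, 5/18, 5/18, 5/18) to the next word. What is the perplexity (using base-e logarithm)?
4.7076

Perplexity is e^H (or exp(H) for natural log).

First, H = -Σ p log p = 1.5492 nats
Perplexity = e^1.5492 = 4.7076

Interpretation: The model's uncertainty is equivalent to choosing uniformly among 4.7 options.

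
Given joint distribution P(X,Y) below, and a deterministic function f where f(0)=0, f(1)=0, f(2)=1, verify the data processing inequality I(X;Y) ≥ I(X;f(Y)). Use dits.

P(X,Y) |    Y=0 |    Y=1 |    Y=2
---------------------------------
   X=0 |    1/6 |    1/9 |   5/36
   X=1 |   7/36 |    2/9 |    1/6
I(X;Y) = 0.0032, I(X;f(Y)) = 0.0006, inequality holds: 0.0032 ≥ 0.0006

Data Processing Inequality: For any Markov chain X → Y → Z, we have I(X;Y) ≥ I(X;Z).

Here Z = f(Y) is a deterministic function of Y, forming X → Y → Z.

Original I(X;Y) = 0.0032 dits

After applying f:
P(X,Z) where Z=f(Y):
- P(X,Z=0) = P(X,Y=0) + P(X,Y=1)
- P(X,Z=1) = P(X,Y=2)

I(X;Z) = I(X;f(Y)) = 0.0006 dits

Verification: 0.0032 ≥ 0.0006 ✓

Information cannot be created by processing; the function f can only lose information about X.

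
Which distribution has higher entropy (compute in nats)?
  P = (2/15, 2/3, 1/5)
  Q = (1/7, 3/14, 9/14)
Q

Computing entropies in nats:
H(P) = 0.8609
H(Q) = 0.8921

Distribution Q has higher entropy.

Intuition: The distribution closer to uniform (more spread out) has higher entropy.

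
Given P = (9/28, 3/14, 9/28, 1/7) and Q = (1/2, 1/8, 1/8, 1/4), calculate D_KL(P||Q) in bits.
0.2844 bits

KL divergence: D_KL(P||Q) = Σ p(x) log(p(x)/q(x))

Computing term by term:
  x=0: 9/28 × log_2[(9/28)/(1/2)] = 9/28 × -0.6374 = -0.2049
  x=1: 3/14 × log_2[(3/14)/(1/8)] = 3/14 × 0.7776 = 0.1666
  x=2: 9/28 × log_2[(9/28)/(1/8)] = 9/28 × 1.3626 = 0.4380
  x=3: 1/7 × log_2[(1/7)/(1/4)] = 1/7 × -0.8074 = -0.1153

D_KL(P||Q) = 0.2844 bits

Note: KL divergence is always non-negative and equals 0 iff P = Q.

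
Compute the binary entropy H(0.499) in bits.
1.0000 bits

The binary entropy function is:
H(p) = -p log(p) - (1-p) log(1-p)

H(0.499) = -0.499 × log_2(0.499) - 0.501 × log_2(0.501)
H(0.499) = 1.0000 bits

Note: Binary entropy is maximized at p=0.5 (H=1 bit) and minimized at p=0 or p=1 (H=0).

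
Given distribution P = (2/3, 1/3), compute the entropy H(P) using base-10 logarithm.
0.2764 dits

Shannon entropy is H(X) = -Σ p(x) log p(x).

For P = (2/3, 1/3):
H = -2/3 × log_10(2/3) -1/3 × log_10(1/3)
H = 0.2764 dits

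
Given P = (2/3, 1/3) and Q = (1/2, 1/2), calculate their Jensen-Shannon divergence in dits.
0.0062 dits

Jensen-Shannon divergence is:
JSD(P||Q) = 0.5 × D_KL(P||M) + 0.5 × D_KL(Q||M)
where M = 0.5 × (P + Q) is the mixture distribution.

M = 0.5 × (2/3, 1/3) + 0.5 × (1/2, 1/2) = (7/12, 5/12)

D_KL(P||M) = 0.0064 dits
D_KL(Q||M) = 0.0061 dits

JSD(P||Q) = 0.5 × 0.0064 + 0.5 × 0.0061 = 0.0062 dits

Unlike KL divergence, JSD is symmetric and bounded: 0 ≤ JSD ≤ log(2).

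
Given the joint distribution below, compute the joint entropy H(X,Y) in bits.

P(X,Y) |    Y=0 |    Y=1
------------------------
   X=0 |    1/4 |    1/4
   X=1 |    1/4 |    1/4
2.0000 bits

Joint entropy is H(X,Y) = -Σ_{x,y} p(x,y) log p(x,y).

Summing over all non-zero entries:
H(X,Y) = -[1/4·log_2(1/4) + 1/4·log_2(1/4) + 1/4·log_2(1/4) + 1/4·log_2(1/4)]
H(X,Y) = 2.0000 bits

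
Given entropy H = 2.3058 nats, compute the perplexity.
10.0322

Perplexity is e^H (or exp(H) for natural log).

H = 2.3058 nats
Perplexity = e^2.3058 = 10.0322

Interpretation: The model's uncertainty is equivalent to choosing uniformly among 10.0 options.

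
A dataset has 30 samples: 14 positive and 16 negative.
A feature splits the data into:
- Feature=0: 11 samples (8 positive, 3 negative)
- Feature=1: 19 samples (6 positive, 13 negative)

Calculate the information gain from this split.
0.1170 bits

Information Gain = H(Y) - H(Y|Feature)

Before split:
P(positive) = 14/30 = 0.4667
H(Y) = 0.9968 bits

After split:
Feature=0: H = 0.8454 bits (weight = 11/30)
Feature=1: H = 0.8997 bits (weight = 19/30)
H(Y|Feature) = (11/30)×0.8454 + (19/30)×0.8997 = 0.8798 bits

Information Gain = 0.9968 - 0.8798 = 0.1170 bits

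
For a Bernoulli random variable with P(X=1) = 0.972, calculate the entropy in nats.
0.1277 nats

The binary entropy function is:
H(p) = -p log(p) - (1-p) log(1-p)

H(0.972) = -0.972 × log_e(0.972) - 0.028 × log_e(0.028)
H(0.972) = 0.1277 nats

Note: Binary entropy is maximized at p=0.5 (H=1 bit) and minimized at p=0 or p=1 (H=0).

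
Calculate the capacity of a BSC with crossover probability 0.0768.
0.6092 bits

For a binary symmetric channel (BSC) with error probability p:
Capacity C = 1 - H(p) bits per symbol

where H(p) = -p log₂(p) - (1-p) log₂(1-p) is the binary entropy function.

H(0.0768) = 0.3908 bits
C = 1 - 0.3908 = 0.6092 bits per symbol

This means we can reliably transmit up to 0.6092 bits of information per channel use.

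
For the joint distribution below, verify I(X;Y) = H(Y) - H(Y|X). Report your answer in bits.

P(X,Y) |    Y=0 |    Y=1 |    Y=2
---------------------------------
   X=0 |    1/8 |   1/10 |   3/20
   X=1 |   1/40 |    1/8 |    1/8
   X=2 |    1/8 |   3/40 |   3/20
I(X;Y) = 0.0642 bits

Mutual information has multiple equivalent forms:
- I(X;Y) = H(X) - H(X|Y)
- I(X;Y) = H(Y) - H(Y|X)
- I(X;Y) = H(X) + H(Y) - H(X,Y)

Computing all quantities:
H(X) = 1.5729, H(Y) = 1.5579, H(X,Y) = 3.0666
H(X|Y) = 1.5087, H(Y|X) = 1.4937

Verification:
H(X) - H(X|Y) = 1.5729 - 1.5087 = 0.0642
H(Y) - H(Y|X) = 1.5579 - 1.4937 = 0.0642
H(X) + H(Y) - H(X,Y) = 1.5729 + 1.5579 - 3.0666 = 0.0642

All forms give I(X;Y) = 0.0642 bits. ✓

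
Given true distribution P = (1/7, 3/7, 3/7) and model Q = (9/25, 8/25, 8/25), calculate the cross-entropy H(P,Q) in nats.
1.1226 nats

Cross-entropy: H(P,Q) = -Σ p(x) log q(x)

Alternatively: H(P,Q) = H(P) + D_KL(P||Q)
H(P) = 1.0042 nats
D_KL(P||Q) = 0.1184 nats

H(P,Q) = 1.0042 + 0.1184 = 1.1226 nats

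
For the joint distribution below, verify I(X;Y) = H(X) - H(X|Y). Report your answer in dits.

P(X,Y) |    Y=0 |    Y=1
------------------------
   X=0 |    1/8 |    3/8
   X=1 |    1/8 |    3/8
I(X;Y) = 0.0000 dits

Mutual information has multiple equivalent forms:
- I(X;Y) = H(X) - H(X|Y)
- I(X;Y) = H(Y) - H(Y|X)
- I(X;Y) = H(X) + H(Y) - H(X,Y)

Computing all quantities:
H(X) = 0.3010, H(Y) = 0.2442, H(X,Y) = 0.5452
H(X|Y) = 0.3010, H(Y|X) = 0.2442

Verification:
H(X) - H(X|Y) = 0.3010 - 0.3010 = 0.0000
H(Y) - H(Y|X) = 0.2442 - 0.2442 = 0.0000
H(X) + H(Y) - H(X,Y) = 0.3010 + 0.2442 - 0.5452 = 0.0000

All forms give I(X;Y) = 0.0000 dits. ✓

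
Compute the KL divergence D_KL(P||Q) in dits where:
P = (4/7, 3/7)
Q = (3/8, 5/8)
0.0343 dits

KL divergence: D_KL(P||Q) = Σ p(x) log(p(x)/q(x))

Computing term by term:
  x=0: 4/7 × log_10[(4/7)/(3/8)] = 4/7 × 0.1829 = 0.1045
  x=1: 3/7 × log_10[(3/7)/(5/8)] = 3/7 × -0.1639 = -0.0702

D_KL(P||Q) = 0.0343 dits

Note: KL divergence is always non-negative and equals 0 iff P = Q.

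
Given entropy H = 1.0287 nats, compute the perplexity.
2.7974

Perplexity is e^H (or exp(H) for natural log).

H = 1.0287 nats
Perplexity = e^1.0287 = 2.7974

Interpretation: The model's uncertainty is equivalent to choosing uniformly among 2.8 options.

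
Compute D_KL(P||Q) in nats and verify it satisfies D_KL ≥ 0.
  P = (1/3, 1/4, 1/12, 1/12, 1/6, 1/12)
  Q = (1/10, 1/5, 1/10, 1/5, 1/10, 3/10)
0.3474 nats

KL divergence satisfies the Gibbs inequality: D_KL(P||Q) ≥ 0 for all distributions P, Q.

D_KL(P||Q) = Σ p(x) log(p(x)/q(x))
Term by term:
  x=0: 1/3 × log_e[(1/3)/(1/10)] = 0.4013
  x=1: 1/4 × log_e[(1/4)/(1/5)] = 0.0558
  x=2: 1/12 × log_e[(1/12)/(1/10)] = -0.0152
  x=3: 1/12 × log_e[(1/12)/(1/5)] = -0.0730
  x=4: 1/6 × log_e[(1/6)/(1/10)] = 0.0851
  x=5: 1/12 × log_e[(1/12)/(3/10)] = -0.1067
D_KL(P||Q) = 0.3474 nats

D_KL(P||Q) = 0.3474 ≥ 0 ✓

This non-negativity is a fundamental property: relative entropy cannot be negative because it measures how different Q is from P.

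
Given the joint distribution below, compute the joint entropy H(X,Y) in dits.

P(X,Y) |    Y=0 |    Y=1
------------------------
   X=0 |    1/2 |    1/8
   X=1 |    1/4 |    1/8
0.5268 dits

Joint entropy is H(X,Y) = -Σ_{x,y} p(x,y) log p(x,y).

Summing over all non-zero entries:
H(X,Y) = -[1/2·log_10(1/2) + 1/8·log_10(1/8) + 1/4·log_10(1/4) + 1/8·log_10(1/8)]
H(X,Y) = 0.5268 dits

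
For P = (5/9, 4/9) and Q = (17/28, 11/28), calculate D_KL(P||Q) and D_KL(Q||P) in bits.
D_KL(P||Q) = 0.0079, D_KL(Q||P) = 0.0079

KL divergence is not symmetric: D_KL(P||Q) ≠ D_KL(Q||P) in general.

D_KL(P||Q) = 0.0079 bits
D_KL(Q||P) = 0.0079 bits

In this case they happen to be equal (to 4 decimal places).

This asymmetry is why KL divergence is not a true distance metric.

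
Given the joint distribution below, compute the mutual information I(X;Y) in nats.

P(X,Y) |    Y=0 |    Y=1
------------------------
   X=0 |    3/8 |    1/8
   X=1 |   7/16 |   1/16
0.0130 nats

Mutual information: I(X;Y) = H(X) + H(Y) - H(X,Y)

Marginals:
P(X) = (1/2, 1/2), H(X) = 0.6931 nats
P(Y) = (13/16, 3/16), H(Y) = 0.4826 nats

Joint entropy: H(X,Y) = 1.1627 nats

I(X;Y) = 0.6931 + 0.4826 - 1.1627 = 0.0130 nats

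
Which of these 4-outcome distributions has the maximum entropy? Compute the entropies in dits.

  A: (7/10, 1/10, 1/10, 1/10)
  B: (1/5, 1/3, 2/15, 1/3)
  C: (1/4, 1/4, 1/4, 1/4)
C

For a discrete distribution over n outcomes, entropy is maximized by the uniform distribution.

Computing entropies:
H(A) = 0.4084 dits
H(B) = 0.5745 dits
H(C) = 0.6021 dits

The uniform distribution (where all probabilities equal 1/4) achieves the maximum entropy of log_10(4) = 0.6021 dits.

Distribution C has the highest entropy.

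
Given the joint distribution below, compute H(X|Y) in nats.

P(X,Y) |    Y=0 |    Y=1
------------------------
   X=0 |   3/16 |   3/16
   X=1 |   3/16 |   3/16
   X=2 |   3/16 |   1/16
1.0573 nats

Using the chain rule: H(X|Y) = H(X,Y) - H(Y)

First, compute H(X,Y) = 1.7426 nats

Marginal P(Y) = (9/16, 7/16)
H(Y) = 0.6853 nats

H(X|Y) = H(X,Y) - H(Y) = 1.7426 - 0.6853 = 1.0573 nats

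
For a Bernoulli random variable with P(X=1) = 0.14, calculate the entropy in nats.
0.4050 nats

The binary entropy function is:
H(p) = -p log(p) - (1-p) log(1-p)

H(0.14) = -0.14 × log_e(0.14) - 0.86 × log_e(0.86)
H(0.14) = 0.4050 nats

Note: Binary entropy is maximized at p=0.5 (H=1 bit) and minimized at p=0 or p=1 (H=0).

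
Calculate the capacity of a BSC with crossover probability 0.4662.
0.0033 bits

For a binary symmetric channel (BSC) with error probability p:
Capacity C = 1 - H(p) bits per symbol

where H(p) = -p log₂(p) - (1-p) log₂(1-p) is the binary entropy function.

H(0.4662) = 0.9967 bits
C = 1 - 0.9967 = 0.0033 bits per symbol

This means we can reliably transmit up to 0.0033 bits of information per channel use.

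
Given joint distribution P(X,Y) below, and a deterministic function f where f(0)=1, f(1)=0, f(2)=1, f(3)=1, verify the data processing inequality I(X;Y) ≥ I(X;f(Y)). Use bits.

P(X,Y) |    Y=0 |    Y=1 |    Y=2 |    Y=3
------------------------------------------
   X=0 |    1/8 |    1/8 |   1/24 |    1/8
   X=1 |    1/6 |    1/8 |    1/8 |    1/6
I(X;Y) = 0.0199, I(X;f(Y)) = 0.0068, inequality holds: 0.0199 ≥ 0.0068

Data Processing Inequality: For any Markov chain X → Y → Z, we have I(X;Y) ≥ I(X;Z).

Here Z = f(Y) is a deterministic function of Y, forming X → Y → Z.

Original I(X;Y) = 0.0199 bits

After applying f:
P(X,Z) where Z=f(Y):
- P(X,Z=0) = P(X,Y=1)
- P(X,Z=1) = P(X,Y=0) + P(X,Y=2) + P(X,Y=3)

I(X;Z) = I(X;f(Y)) = 0.0068 bits

Verification: 0.0199 ≥ 0.0068 ✓

Information cannot be created by processing; the function f can only lose information about X.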